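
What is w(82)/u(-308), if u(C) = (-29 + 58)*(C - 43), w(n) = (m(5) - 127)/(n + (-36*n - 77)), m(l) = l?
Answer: -122/29997513 ≈ -4.0670e-6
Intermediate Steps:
w(n) = -122/(-77 - 35*n) (w(n) = (5 - 127)/(n + (-36*n - 77)) = -122/(n + (-77 - 36*n)) = -122/(-77 - 35*n))
u(C) = -1247 + 29*C (u(C) = 29*(-43 + C) = -1247 + 29*C)
w(82)/u(-308) = (122/(7*(11 + 5*82)))/(-1247 + 29*(-308)) = (122/(7*(11 + 410)))/(-1247 - 8932) = ((122/7)/421)/(-10179) = ((122/7)*(1/421))*(-1/10179) = (122/2947)*(-1/10179) = -122/29997513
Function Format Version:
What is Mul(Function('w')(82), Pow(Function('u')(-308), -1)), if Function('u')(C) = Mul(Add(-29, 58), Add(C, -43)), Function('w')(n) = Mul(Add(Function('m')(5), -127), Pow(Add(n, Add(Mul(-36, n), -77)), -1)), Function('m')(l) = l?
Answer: Rational(-122, 29997513) ≈ -4.0670e-6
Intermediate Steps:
Function('w')(n) = Mul(-122, Pow(Add(-77, Mul(-35, n)), -1)) (Function('w')(n) = Mul(Add(5, -127), Pow(Add(n, Add(Mul(-36, n), -77)), -1)) = Mul(-122, Pow(Add(n, Add(-77, Mul(-36, n))), -1)) = Mul(-122, Pow(Add(-77, Mul(-35, n)), -1)))
Function('u')(C) = Add(-1247, Mul(29, C)) (Function('u')(C) = Mul(29, Add(-43, C)) = Add(-1247, Mul(29, C)))
Mul(Function('w')(82), Pow(Function('u')(-308), -1)) = Mul(Mul(Rational(122, 7), Pow(Add(11, Mul(5, 82)), -1)), Pow(Add(-1247, Mul(29, -308)), -1)) = Mul(Mul(Rational(122, 7), Pow(Add(11, 410), -1)), Pow(Add(-1247, -8932), -1)) = Mul(Mul(Rational(122, 7), Pow(421, -1)), Pow(-10179, -1)) = Mul(Mul(Rational(122, 7), Rational(1, 421)), Rational(-1, 10179)) = Mul(Rational(122, 2947), Rational(-1, 10179)) = Rational(-122, 29997513)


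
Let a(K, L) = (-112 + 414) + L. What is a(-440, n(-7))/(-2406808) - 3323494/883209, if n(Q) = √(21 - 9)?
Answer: -3999639338135/1062857243436 - √3/1203404 ≈ -3.7631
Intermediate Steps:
n(Q) = 2*√3 (n(Q) = √12 = 2*√3)
a(K, L) = 302 + L
a(-440, n(-7))/(-2406808) - 3323494/883209 = (302 + 2*√3)/(-2406808) - 3323494/883209 = (302 + 2*√3)*(-1/2406808) - 3323494*1/883209 = (-151/1203404 - √3/1203404) - 3323494/883209 = -3999639338135/1062857243436 - √3/1203404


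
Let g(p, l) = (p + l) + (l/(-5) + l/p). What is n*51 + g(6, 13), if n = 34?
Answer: 52577/30 ≈ 1752.6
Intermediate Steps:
g(p, l) = p + 4*l/5 + l/p (g(p, l) = (l + p) + (l*(-⅕) + l/p) = (l + p) + (-l/5 + l/p) = p + 4*l/5 + l/p)
n*51 + g(6, 13) = 34*51 + (6 + (⅘)*13 + 13/6) = 1734 + (6 + 52/5 + 13*(⅙)) = 1734 + (6 + 52/5 + 13/6) = 1734 + 557/30 = 52577/30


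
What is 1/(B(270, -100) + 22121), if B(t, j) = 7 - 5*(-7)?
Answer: 1/22163 ≈ 4.5120e-5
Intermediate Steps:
B(t, j) = 42 (B(t, j) = 7 + 35 = 42)
1/(B(270, -100) + 22121) = 1/(42 + 22121) = 1/22163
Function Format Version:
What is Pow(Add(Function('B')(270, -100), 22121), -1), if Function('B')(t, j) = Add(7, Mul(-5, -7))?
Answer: Rational(1, 22163) ≈ 4.5120e-5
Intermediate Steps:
Function('B')(t, j) = 42 (Function('B')(t, j) = Add(7, 35) = 42)
Pow(Add(Function('B')(270, -100), 22121), -1) = Pow(Add(42, 22121), -1) = Pow(22163, -1) = Rational(1, 22163)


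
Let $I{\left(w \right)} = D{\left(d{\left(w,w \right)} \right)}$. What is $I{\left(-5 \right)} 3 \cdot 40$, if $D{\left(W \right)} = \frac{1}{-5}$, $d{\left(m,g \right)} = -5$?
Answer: $-24$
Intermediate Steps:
$D{\left(W \right)} = - \frac{1}{5}$
$I{\left(w \right)} = - \frac{1}{5}$
$I{\left(-5 \right)} 3 \cdot 40 = \left(- \frac{1}{5}\right) 3 \cdot 40 = \left(- \frac{3}{5}\right) 40 = -24$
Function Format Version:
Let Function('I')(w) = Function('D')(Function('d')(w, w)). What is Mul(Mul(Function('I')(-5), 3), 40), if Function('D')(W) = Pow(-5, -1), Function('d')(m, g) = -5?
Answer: -24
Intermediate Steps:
Function('D')(W) = Rational(-1, 5)
Function('I')(w) = Rational(-1, 5)
Mul(Mul(Function('I')(-5), 3), 40) = Mul(Mul(Rational(-1, 5), 3), 40) = Mul(Rational(-3, 5), 40) = -24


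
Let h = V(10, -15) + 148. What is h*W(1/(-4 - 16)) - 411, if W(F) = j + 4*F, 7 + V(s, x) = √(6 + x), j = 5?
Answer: 1329/5 + 72*I/5 ≈ 265.8 + 14.4*I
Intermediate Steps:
V(s, x) = -7 + √(6 + x)
h = 141 + 3*I (h = (-7 + √(6 - 15)) + 148 = (-7 + √(-9)) + 148 = (-7 + 3*I) + 148 = 141 + 3*I ≈ 141.0 + 3.0*I)
W(F) = 5 + 4*F
h*W(1/(-4 - 16)) - 411 = (141 + 3*I)*(5 + 4/(-4 - 16)) - 411 = (141 + 3*I)*(5 + 4/(-20)) - 411 = (141 + 3*I)*(5 + 4*(-1/20)) - 411 = (141 + 3*I)*(5 - ⅕) - 411 = (141 + 3*I)*(24/5) - 411 = (3384/5 + 72*I/5) - 411 = 1329/5 + 72*I/5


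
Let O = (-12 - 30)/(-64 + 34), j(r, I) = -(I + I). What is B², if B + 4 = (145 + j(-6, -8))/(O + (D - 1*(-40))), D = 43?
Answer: 779689/178084 ≈ 4.3782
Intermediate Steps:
j(r, I) = -2*I
O = 7/5 (O = -42/(-30) = -42*(-1/30) = 7/5 ≈ 1.4000)
B = -883/422 (B = -4 + (145 - 2*(-8))/(7/5 + (43 - 1*(-40))) = -4 + (145 + 16)/(7/5 + (43 + 40)) = -4 + 161/(7/5 + 83) = -4 + 161/(422/5) = -4 + 161*(5/422) = -4 + 805/422 = -883/422 ≈ -2.0924)
B² = (-883/422)² = 779689/178084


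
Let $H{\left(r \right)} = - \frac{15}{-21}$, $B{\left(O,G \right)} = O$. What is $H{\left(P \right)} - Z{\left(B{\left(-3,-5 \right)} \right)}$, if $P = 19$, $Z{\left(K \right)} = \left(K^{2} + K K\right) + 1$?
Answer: $- \frac{128}{7} \approx -18.286$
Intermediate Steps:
$Z{\left(K \right)} = 1 + 2 K^{2}$ ($Z{\left(K \right)} = \left(K^{2} + K^{2}\right) + 1 = 2 K^{2} + 1 = 1 + 2 K^{2}$)
$H{\left(r \right)} = \frac{5}{7}$ ($H{\left(r \right)} = \left(-15\right) \left(- \frac{1}{21}\right) = \frac{5}{7}$)
$H{\left(P \right)} - Z{\left(B{\left(-3,-5 \right)} \right)} = \frac{5}{7} - \left(1 + 2 \left(-3\right)^{2}\right) = \frac{5}{7} - \left(1 + 2 \cdot 9\right) = \frac{5}{7} - \left(1 + 18\right) = \frac{5}{7} - 19 = - \frac{128}{7}$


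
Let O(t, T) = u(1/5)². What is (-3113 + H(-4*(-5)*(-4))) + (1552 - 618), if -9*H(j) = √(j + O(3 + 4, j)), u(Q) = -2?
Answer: -2179 - 2*I*√19/9 ≈ -2179.0 - 0.96864*I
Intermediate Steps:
O(t, T) = 4 (O(t, T) = (-2)² = 4)
H(j) = -√(4 + j)/9 (H(j) = -√(j + 4)/9 = -√(4 + j)/9)
(-3113 + H(-4*(-5)*(-4))) + (1552 - 618) = (-3113 - √(4 - 4*(-5)*(-4))/9) + (1552 - 618) = (-3113 - √(4 + 20*(-4))/9) + 934 = (-3113 - √(4 - 80)/9) + 934 = (-3113 - 2*I*√19/9) + 934 = -2179 - 2*I*√19/9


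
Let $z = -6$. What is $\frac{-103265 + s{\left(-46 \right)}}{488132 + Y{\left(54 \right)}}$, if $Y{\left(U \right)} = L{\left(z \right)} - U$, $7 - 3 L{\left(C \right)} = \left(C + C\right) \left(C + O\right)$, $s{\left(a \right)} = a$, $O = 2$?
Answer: $- \frac{309933}{1464193} \approx -0.21167$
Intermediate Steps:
$L{\left(C \right)} = \frac{7}{3} - \frac{2 C \left(2 + C\right)}{3}$ ($L{\left(C \right)} = \frac{7}{3} - \frac{\left(C + C\right) \left(C + 2\right)}{3} = \frac{7}{3} - \frac{2 C \left(2 + C\right)}{3}$)
$Y{\left(U \right)} = - \frac{41}{3} - U$ ($Y{\left(U \right)} = \left(\frac{7}{3} - -8 - \frac{2 \left(-6\right)^{2}}{3}\right) - U = \left(\frac{7}{3} + 8 - 24\right) - U = - \frac{41}{3} - U$)
$\frac{-103265 + s{\left(-46 \right)}}{488132 + Y{\left(54 \right)}} = \frac{-103265 - 46}{488132 - \frac{203}{3}} = - \frac{103311}{488132 - \frac{203}{3}} = - \frac{103311}{\frac{1464193}{3}} = \left(-103311\right) \frac{3}{1464193} = - \frac{309933}{1464193}$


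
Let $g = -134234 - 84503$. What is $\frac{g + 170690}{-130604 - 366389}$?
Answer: $\frac{48047}{496993} \approx 0.096675$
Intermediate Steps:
$g = -218737$ ($g = -134234 - 84503 = -218737$)
$\frac{g + 170690}{-130604 - 366389} = \frac{-218737 + 170690}{-130604 - 366389} = - \frac{48047}{-130604 - 366389} = - \frac{48047}{-496993} = \left(-48047\right) \left(- \frac{1}{496993}\right) = \frac{48047}{496993}$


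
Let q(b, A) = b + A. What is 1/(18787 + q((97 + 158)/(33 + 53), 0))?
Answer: 86/1615937 ≈ 5.3220e-5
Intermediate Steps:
q(b, A) = A + b
1/(18787 + q((97 + 158)/(33 + 53), 0)) = 1/(18787 + (0 + (97 + 158)/(33 + 53))) = 1/(18787 + (0 + 255/86)) = 1/(18787 + 255/86) = 1/(1615937/86) = 86/1615937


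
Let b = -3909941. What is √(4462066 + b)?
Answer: 5*√22085 ≈ 743.05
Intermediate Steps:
√(4462066 + b) = √(4462066 - 3909941) = √552125 = 5*√22085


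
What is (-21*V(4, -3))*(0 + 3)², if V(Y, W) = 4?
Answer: -756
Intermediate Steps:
(-21*V(4, -3))*(0 + 3)² = (-21*4)*(0 + 3)² = -84*3² = -84*9 = -756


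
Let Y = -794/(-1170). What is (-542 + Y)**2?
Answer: 100281788929/342225 ≈ 2.9303e+5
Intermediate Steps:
Y = 397/585 (Y = -794*(-1/1170) = 397/585 ≈ 0.67863)
(-542 + Y)**2 = (-542 + 397/585)**2 = (-316673/585)**2 = 100281788929/342225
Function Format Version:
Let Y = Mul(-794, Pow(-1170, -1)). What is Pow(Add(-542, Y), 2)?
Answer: Rational(100281788929, 342225) ≈ 2.9303e+5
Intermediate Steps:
Y = Rational(397, 585) (Y = Mul(-794, Rational(-1, 1170)) = Rational(397, 585) ≈ 0.67863)
Pow(Add(-542, Y), 2) = Pow(Add(-542, Rational(397, 585)), 2) = Pow(Rational(-316673, 585), 2) = Rational(100281788929, 342225)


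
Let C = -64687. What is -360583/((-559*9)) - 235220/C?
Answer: 24508424341/325440297 ≈ 75.308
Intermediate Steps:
-360583/((-559*9)) - 235220/C = -360583/((-559*9)) - 235220/(-64687) = -360583/(-5031) - 235220*(-1/64687) = -360583*(-1/5031) + 235220/64687 = 360583/5031 + 235220/64687 = 24508424341/325440297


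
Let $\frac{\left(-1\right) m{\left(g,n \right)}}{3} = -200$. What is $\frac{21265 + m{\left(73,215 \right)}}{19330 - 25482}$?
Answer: $- \frac{21865}{6152} \approx -3.5541$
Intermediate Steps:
$m{\left(g,n \right)} = 600$ ($m{\left(g,n \right)} = \left(-3\right) \left(-200\right) = 600$)
$\frac{21265 + m{\left(73,215 \right)}}{19330 - 25482} = \frac{21265 + 600}{19330 - 25482} = \frac{21865}{-6152} = 21865 \left(- \frac{1}{6152}\right) = - \frac{21865}{6152}$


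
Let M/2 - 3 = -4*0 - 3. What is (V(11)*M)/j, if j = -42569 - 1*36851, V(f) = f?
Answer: 0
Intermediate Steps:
j = -79420 (j = -42569 - 36851 = -79420)
M = 0 (M = 6 + 2*(-4*0 - 3) = 6 + 2*(0 - 3) = 6 + 2*(-3) = 6 - 6 = 0)
(V(11)*M)/j = (11*0)/(-79420) = 0*(-1/79420) = 0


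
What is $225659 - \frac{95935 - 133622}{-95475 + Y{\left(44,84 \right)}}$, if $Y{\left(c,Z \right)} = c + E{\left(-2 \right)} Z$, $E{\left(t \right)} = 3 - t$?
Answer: $\frac{21440049562}{95011} \approx 2.2566 \cdot 10^{5}$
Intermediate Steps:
$Y{\left(c,Z \right)} = c + 5 Z$ ($Y{\left(c,Z \right)} = c + \left(3 - -2\right) Z = c + \left(3 + 2\right) Z = c + 5 Z$)
$225659 - \frac{95935 - 133622}{-95475 + Y{\left(44,84 \right)}} = 225659 - \frac{95935 - 133622}{-95475 + \left(44 + 5 \cdot 84\right)} = 225659 - - \frac{37687}{-95475 + \left(44 + 420\right)} = 225659 - - \frac{37687}{-95475 + 464} = 225659 - - \frac{37687}{-95011} = 225659 - \left(-37687\right) \left(- \frac{1}{95011}\right) = 225659 - \frac{37687}{95011} = \frac{21440049562}{95011}$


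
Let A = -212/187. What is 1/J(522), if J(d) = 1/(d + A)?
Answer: 97402/187 ≈ 520.87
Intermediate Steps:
A = -212/187 (A = -212*1/187 = -212/187 ≈ -1.1337)
J(d) = 1/(-212/187 + d) (J(d) = 1/(d - 212/187) = 1/(-212/187 + d))
1/J(522) = 1/(187/(-212 + 187*522)) = 1/(187/(-212 + 97614)) = 1/(187/97402) = 97402/187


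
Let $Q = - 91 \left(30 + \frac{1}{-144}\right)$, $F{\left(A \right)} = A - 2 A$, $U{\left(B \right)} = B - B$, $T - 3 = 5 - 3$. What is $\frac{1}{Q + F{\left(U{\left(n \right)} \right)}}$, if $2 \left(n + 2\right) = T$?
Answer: $- \frac{144}{393029} \approx -0.00036639$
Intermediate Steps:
$T = 5$ ($T = 3 + \left(5 - 3\right) = 3 + 2 = 5$)
$n = \frac{1}{2}$ ($n = -2 + \frac{1}{2} \cdot 5 = -2 + \frac{5}{2} = \frac{1}{2} \approx 0.5$)
$U{\left(B \right)} = 0$
$F{\left(A \right)} = - A$
$Q = - \frac{393029}{144}$ ($Q = - 91 \left(30 - \frac{1}{144}\right) = \left(-91\right) \frac{4319}{144} = - \frac{393029}{144} \approx -2729.4$)
$\frac{1}{Q + F{\left(U{\left(n \right)} \right)}} = \frac{1}{- \frac{393029}{144} - 0} = \frac{1}{- \frac{393029}{144} + 0} = \frac{1}{- \frac{393029}{144}} = - \frac{144}{393029}$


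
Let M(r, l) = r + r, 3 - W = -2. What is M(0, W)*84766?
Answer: 0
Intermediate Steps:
W = 5 (W = 3 - 1*(-2) = 3 + 2 = 5)
M(r, l) = 2*r
M(0, W)*84766 = (2*0)*84766 = 0*84766 = 0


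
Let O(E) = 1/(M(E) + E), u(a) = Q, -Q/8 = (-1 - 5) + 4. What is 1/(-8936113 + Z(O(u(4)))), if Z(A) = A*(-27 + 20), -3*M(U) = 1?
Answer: -47/419997332 ≈ -1.1191e-7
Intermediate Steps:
M(U) = -⅓ (M(U) = -⅓*1 = -⅓)
Q = 16 (Q = -8*((-1 - 5) + 4) = -8*(-6 + 4) = -8*(-2) = 16)
u(a) = 16
O(E) = 1/(-⅓ + E)
Z(A) = -7*A (Z(A) = A*(-7) = -7*A)
1/(-8936113 + Z(O(u(4)))) = 1/(-8936113 - 21/(-1 + 3*16)) = 1/(-8936113 - 21/(-1 + 48)) = 1/(-8936113 - 21/47) = 1/(-419997332/47) = -47/419997332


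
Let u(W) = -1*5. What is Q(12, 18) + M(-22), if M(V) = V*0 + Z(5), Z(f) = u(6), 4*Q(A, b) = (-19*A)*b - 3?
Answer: -4127/4 ≈ -1031.8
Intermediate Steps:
Q(A, b) = -3/4 - 19*A*b/4 (Q(A, b) = ((-19*A)*b - 3)/4 = (-19*A*b - 3)/4 = (-3 - 19*A*b)/4 = -3/4 - 19*A*b/4)
u(W) = -5
Z(f) = -5
M(V) = -5 (M(V) = V*0 - 5 = 0 - 5 = -5)
Q(12, 18) + M(-22) = (-3/4 - 19/4*12*18) - 5 = (-3/4 - 1026) - 5 = -4107/4 - 5 = -4127/4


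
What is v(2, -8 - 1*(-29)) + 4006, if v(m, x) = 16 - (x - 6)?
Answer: 4007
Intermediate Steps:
v(m, x) = 22 - x (v(m, x) = 16 - (-6 + x) = 16 + (6 - x) = 22 - x)
v(2, -8 - 1*(-29)) + 4006 = (22 - (-8 - 1*(-29))) + 4006 = (22 - (-8 + 29)) + 4006 = (22 - 1*21) + 4006 = (22 - 21) + 4006 = 1 + 4006 = 4007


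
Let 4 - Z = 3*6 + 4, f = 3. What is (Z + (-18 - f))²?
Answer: 1521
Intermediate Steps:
Z = -18 (Z = 4 - (3*6 + 4) = 4 - (18 + 4) = 4 - 1*22 = 4 - 22 = -18)
(Z + (-18 - f))² = (-18 + (-18 - 1*3))² = (-18 + (-18 - 3))² = (-18 - 21)² = (-39)² = 1521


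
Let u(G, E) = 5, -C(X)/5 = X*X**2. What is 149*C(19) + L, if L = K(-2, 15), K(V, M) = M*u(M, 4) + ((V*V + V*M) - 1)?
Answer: -5109907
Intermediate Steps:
C(X) = -5*X**3 (C(X) = -5*X*X**2 = -5*X**3)
K(V, M) = -1 + V**2 + 5*M + M*V (K(V, M) = M*5 + ((V*V + V*M) - 1) = 5*M + ((V**2 + M*V) - 1) = 5*M + (-1 + V**2 + M*V) = -1 + V**2 + 5*M + M*V)
L = 48 (L = -1 + (-2)**2 + 5*15 + 15*(-2) = -1 + 4 + 75 - 30 = 48)
149*C(19) + L = 149*(-5*19**3) + 48 = 149*(-5*6859) + 48 = 149*(-34295) + 48 = -5109955 + 48 = -5109907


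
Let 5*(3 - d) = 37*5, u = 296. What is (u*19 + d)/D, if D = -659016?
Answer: -2795/329508 ≈ -0.0084823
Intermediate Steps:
d = -34 (d = 3 - 37*5/5 = 3 - ⅕*185 = 3 - 37 = -34)
(u*19 + d)/D = (296*19 - 34)/(-659016) = (5624 - 34)*(-1/659016) = 5590*(-1/659016) = -2795/329508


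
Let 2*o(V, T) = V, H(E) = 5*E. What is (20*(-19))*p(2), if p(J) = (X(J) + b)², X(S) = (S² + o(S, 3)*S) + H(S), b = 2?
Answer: -123120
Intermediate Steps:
o(V, T) = V/2
X(S) = 5*S + 3*S²/2 (X(S) = (S² + (S/2)*S) + 5*S = (S² + S²/2) + 5*S = 3*S²/2 + 5*S = 5*S + 3*S²/2)
p(J) = (2 + J*(10 + 3*J)/2)² (p(J) = (J*(10 + 3*J)/2 + 2)² = (2 + J*(10 + 3*J)/2)²)
(20*(-19))*p(2) = (20*(-19))*((4 + 3*2² + 10*2)²/4) = -95*(4 + 3*4 + 20)² = -95*(4 + 12 + 20)² = -95*36² = -95*1296 = -380*324 = -123120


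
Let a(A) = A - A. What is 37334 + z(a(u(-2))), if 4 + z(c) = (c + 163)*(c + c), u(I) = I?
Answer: 37330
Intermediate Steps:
a(A) = 0
z(c) = -4 + 2*c*(163 + c) (z(c) = -4 + (c + 163)*(c + c) = -4 + (163 + c)*(2*c) = -4 + 2*c*(163 + c))
37334 + z(a(u(-2))) = 37334 + (-4 + 2*0² + 326*0) = 37334 + (-4 + 2*0 + 0) = 37334 + (-4 + 0 + 0) = 37334 - 4 = 37330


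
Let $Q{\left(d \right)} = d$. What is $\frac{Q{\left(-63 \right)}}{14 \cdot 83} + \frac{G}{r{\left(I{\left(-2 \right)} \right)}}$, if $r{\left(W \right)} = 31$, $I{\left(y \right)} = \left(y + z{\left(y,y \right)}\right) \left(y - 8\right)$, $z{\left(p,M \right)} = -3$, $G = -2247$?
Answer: $- \frac{373281}{5146} \approx -72.538$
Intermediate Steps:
$I{\left(y \right)} = \left(-8 + y\right) \left(-3 + y\right)$ ($I{\left(y \right)} = \left(y - 3\right) \left(y - 8\right) = \left(-3 + y\right) \left(-8 + y\right) = \left(-8 + y\right) \left(-3 + y\right)$)
$\frac{Q{\left(-63 \right)}}{14 \cdot 83} + \frac{G}{r{\left(I{\left(-2 \right)} \right)}} = - \frac{63}{14 \cdot 83} - \frac{2247}{31} = - \frac{63}{1162} - \frac{2247}{31} = \left(-63\right) \frac{1}{1162} - \frac{2247}{31} = - \frac{9}{166} - \frac{2247}{31} = - \frac{373281}{5146}$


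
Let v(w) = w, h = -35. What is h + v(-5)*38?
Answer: -225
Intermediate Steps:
h + v(-5)*38 = -35 - 5*38 = -35 - 190 = -225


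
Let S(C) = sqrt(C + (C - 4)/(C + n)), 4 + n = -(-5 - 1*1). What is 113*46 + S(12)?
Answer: 5198 + 2*sqrt(154)/7 ≈ 5201.5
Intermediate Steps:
n = 2 (n = -4 - (-5 - 1*1) = -4 - (-5 - 1) = -4 - 1*(-6) = -4 + 6 = 2)
S(C) = sqrt(C + (-4 + C)/(2 + C)) (S(C) = sqrt(C + (C - 4)/(C + 2)) = sqrt(C + (-4 + C)/(2 + C)))
113*46 + S(12) = 113*46 + sqrt((-4 + 12 + 12*(2 + 12))/(2 + 12)) = 5198 + sqrt((-4 + 12 + 12*14)/14) = 5198 + sqrt((-4 + 12 + 168)/14) = 5198 + sqrt((1/14)*176) = 5198 + sqrt(88/7) = 5198 + 2*sqrt(154)/7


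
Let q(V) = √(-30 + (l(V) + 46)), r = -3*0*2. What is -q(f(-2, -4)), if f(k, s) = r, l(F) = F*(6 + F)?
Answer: -4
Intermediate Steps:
r = 0 (r = 0*2 = 0)
f(k, s) = 0
q(V) = √(16 + V*(6 + V)) (q(V) = √(-30 + (V*(6 + V) + 46)) = √(-30 + (46 + V*(6 + V))) = √(16 + V*(6 + V)))
-q(f(-2, -4)) = -√(16 + 0*(6 + 0)) = -√(16 + 0*6) = -√(16 + 0) = -√16 = -1*4 = -4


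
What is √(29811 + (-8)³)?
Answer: √29299 ≈ 171.17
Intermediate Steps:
√(29811 + (-8)³) = √(29811 - 512) = √29299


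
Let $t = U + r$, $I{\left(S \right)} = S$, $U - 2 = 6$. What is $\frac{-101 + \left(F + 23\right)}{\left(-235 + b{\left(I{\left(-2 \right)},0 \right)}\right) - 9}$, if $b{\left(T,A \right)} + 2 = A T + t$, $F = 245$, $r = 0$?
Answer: $- \frac{167}{238} \approx -0.70168$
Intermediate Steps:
$U = 8$ ($U = 2 + 6 = 8$)
$t = 8$ ($t = 8 + 0 = 8$)
$b{\left(T,A \right)} = 6 + A T$ ($b{\left(T,A \right)} = -2 + \left(A T + 8\right) = -2 + \left(8 + A T\right) = 6 + A T$)
$\frac{-101 + \left(F + 23\right)}{\left(-235 + b{\left(I{\left(-2 \right)},0 \right)}\right) - 9} = \frac{-101 + \left(245 + 23\right)}{\left(-235 + \left(6 + 0 \left(-2\right)\right)\right) - 9} = \frac{-101 + 268}{\left(-235 + \left(6 + 0\right)\right) - 9} = \frac{167}{\left(-235 + 6\right) - 9} = \frac{167}{-229 - 9} = \frac{167}{-238} = 167 \left(- \frac{1}{238}\right) = - \frac{167}{238}$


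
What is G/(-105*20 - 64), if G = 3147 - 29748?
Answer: 26601/2164 ≈ 12.293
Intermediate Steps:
G = -26601
G/(-105*20 - 64) = -26601/(-105*20 - 64) = -26601/(-2100 - 64) = -26601/(-2164) = -26601*(-1/2164) = 26601/2164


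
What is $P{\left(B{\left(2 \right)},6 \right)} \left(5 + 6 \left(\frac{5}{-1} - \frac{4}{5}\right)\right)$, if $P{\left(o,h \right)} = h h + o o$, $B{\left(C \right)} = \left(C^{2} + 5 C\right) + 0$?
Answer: $- \frac{34568}{5} \approx -6913.6$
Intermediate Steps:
$B{\left(C \right)} = C^{2} + 5 C$
$P{\left(o,h \right)} = h^{2} + o^{2}$
$P{\left(B{\left(2 \right)},6 \right)} \left(5 + 6 \left(\frac{5}{-1} - \frac{4}{5}\right)\right) = \left(6^{2} + \left(2 \left(5 + 2\right)\right)^{2}\right) \left(5 + 6 \left(\frac{5}{-1} - \frac{4}{5}\right)\right) = \left(36 + \left(2 \cdot 7\right)^{2}\right) \left(5 + 6 \left(5 \left(-1\right) - \frac{4}{5}\right)\right) = \left(36 + 14^{2}\right) \left(5 + 6 \left(-5 - \frac{4}{5}\right)\right) = \left(36 + 196\right) \left(5 + 6 \left(- \frac{29}{5}\right)\right) = 232 \left(5 - \frac{174}{5}\right) = 232 \left(- \frac{149}{5}\right) = - \frac{34568}{5}$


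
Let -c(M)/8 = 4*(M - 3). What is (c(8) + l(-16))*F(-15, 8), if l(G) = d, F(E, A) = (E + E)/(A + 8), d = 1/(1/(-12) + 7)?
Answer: 49755/166 ≈ 299.73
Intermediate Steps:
c(M) = 96 - 32*M (c(M) = -32*(M - 3) = -32*(-3 + M) = -8*(-12 + 4*M) = 96 - 32*M)
d = 12/83 (d = 1/(-1/12 + 7) = 1/(83/12) = 12/83 ≈ 0.14458)
F(E, A) = 2*E/(8 + A) (F(E, A) = (2*E)/(8 + A) = 2*E/(8 + A))
l(G) = 12/83
(c(8) + l(-16))*F(-15, 8) = ((96 - 32*8) + 12/83)*(2*(-15)/(8 + 8)) = ((96 - 256) + 12/83)*(2*(-15)/16) = (-160 + 12/83)*(2*(-15)*(1/16)) = -13268/83*(-15/8) = 49755/166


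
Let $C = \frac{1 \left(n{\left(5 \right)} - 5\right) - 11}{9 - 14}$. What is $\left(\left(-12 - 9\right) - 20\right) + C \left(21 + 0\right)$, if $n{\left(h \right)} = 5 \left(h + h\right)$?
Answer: $- \frac{919}{5} \approx -183.8$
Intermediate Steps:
$n{\left(h \right)} = 10 h$ ($n{\left(h \right)} = 5 \cdot 2 h = 10 h$)
$C = - \frac{34}{5}$ ($C = \frac{1 \left(10 \cdot 5 - 5\right) - 11}{9 - 14} = \frac{1 \left(50 - 5\right) - 11}{-5} = \left(1 \cdot 45 - 11\right) \left(- \frac{1}{5}\right) = \left(45 - 11\right) \left(- \frac{1}{5}\right) = 34 \left(- \frac{1}{5}\right) = - \frac{34}{5} \approx -6.8$)
$\left(\left(-12 - 9\right) - 20\right) + C \left(21 + 0\right) = \left(\left(-12 - 9\right) - 20\right) - \frac{34 \left(21 + 0\right)}{5} = \left(\left(-12 - 9\right) - 20\right) - \frac{714}{5} = \left(-21 - 20\right) - \frac{714}{5} = -41 - \frac{714}{5} = - \frac{919}{5}$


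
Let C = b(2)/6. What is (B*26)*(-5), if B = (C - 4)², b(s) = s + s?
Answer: -13000/9 ≈ -1444.4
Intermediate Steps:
b(s) = 2*s
C = ⅔ (C = (2*2)/6 = 4*(⅙) = ⅔ ≈ 0.66667)
B = 100/9 (B = (⅔ - 4)² = (-10/3)² = 100/9 ≈ 11.111)
(B*26)*(-5) = ((100/9)*26)*(-5) = (2600/9)*(-5) = -13000/9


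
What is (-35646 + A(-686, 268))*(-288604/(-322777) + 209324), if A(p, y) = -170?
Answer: -2419917400583232/322777 ≈ -7.4972e+9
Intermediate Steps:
(-35646 + A(-686, 268))*(-288604/(-322777) + 209324) = (-35646 - 170)*(-288604/(-322777) + 209324) = -35816*(-288604*(-1/322777) + 209324) = -35816*(288604/322777 + 209324) = -35816*67565261352/322777 = -2419917400583232/322777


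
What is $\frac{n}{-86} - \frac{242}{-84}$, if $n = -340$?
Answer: $\frac{12343}{1806} \approx 6.8344$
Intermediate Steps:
$\frac{n}{-86} - \frac{242}{-84} = - \frac{340}{-86} - \frac{242}{-84} = \left(-340\right) \left(- \frac{1}{86}\right) - - \frac{121}{42} = \frac{170}{43} + \frac{121}{42} = \frac{12343}{1806}$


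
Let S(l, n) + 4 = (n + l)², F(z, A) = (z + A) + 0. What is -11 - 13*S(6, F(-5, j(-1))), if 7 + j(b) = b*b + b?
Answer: -427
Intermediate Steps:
j(b) = -7 + b + b² (j(b) = -7 + (b*b + b) = -7 + (b² + b) = -7 + (b + b²) = -7 + b + b²)
F(z, A) = A + z (F(z, A) = (A + z) + 0 = A + z)
S(l, n) = -4 + (l + n)² (S(l, n) = -4 + (n + l)² = -4 + (l + n)²)
-11 - 13*S(6, F(-5, j(-1))) = -11 - 13*(-4 + (6 + ((-7 - 1 + (-1)²) - 5))²) = -11 - 13*(-4 + (6 + ((-7 - 1 + 1) - 5))²) = -11 - 13*(-4 + (6 + (-7 - 5))²) = -11 - 13*(-4 + (6 - 12)²) = -11 - 13*(-4 + (-6)²) = -11 - 13*(-4 + 36) = -11 - 13*32 = -11 - 416 = -427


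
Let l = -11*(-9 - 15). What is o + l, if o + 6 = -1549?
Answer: -1291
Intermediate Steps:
o = -1555 (o = -6 - 1549 = -1555)
l = 264 (l = -11*(-24) = 264)
o + l = -1555 + 264 = -1291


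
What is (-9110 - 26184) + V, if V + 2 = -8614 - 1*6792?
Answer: -50702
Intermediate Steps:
V = -15408 (V = -2 + (-8614 - 1*6792) = -2 + (-8614 - 6792) = -2 - 15406 = -15408)
(-9110 - 26184) + V = (-9110 - 26184) - 15408 = -35294 - 15408 = -50702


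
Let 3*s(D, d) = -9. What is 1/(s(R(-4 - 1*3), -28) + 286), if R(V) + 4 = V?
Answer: 1/283 ≈ 0.0035336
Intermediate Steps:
R(V) = -4 + V
s(D, d) = -3 (s(D, d) = (⅓)*(-9) = -3)
1/(s(R(-4 - 1*3), -28) + 286) = 1/(-3 + 286) = 1/283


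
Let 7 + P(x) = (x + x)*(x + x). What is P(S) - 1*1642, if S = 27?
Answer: 1267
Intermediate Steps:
P(x) = -7 + 4*x² (P(x) = -7 + (x + x)*(x + x) = -7 + (2*x)*(2*x) = -7 + 4*x²)
P(S) - 1*1642 = (-7 + 4*27²) - 1*1642 = (-7 + 4*729) - 1642 = (-7 + 2916) - 1642 = 2909 - 1642 = 1267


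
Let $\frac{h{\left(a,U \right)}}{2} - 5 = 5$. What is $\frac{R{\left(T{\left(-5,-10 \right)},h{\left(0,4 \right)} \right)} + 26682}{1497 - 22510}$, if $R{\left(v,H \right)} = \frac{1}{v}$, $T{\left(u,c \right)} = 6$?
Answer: $- \frac{160093}{126078} \approx -1.2698$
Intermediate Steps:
$h{\left(a,U \right)} = 20$ ($h{\left(a,U \right)} = 10 + 2 \cdot 5 = 10 + 10 = 20$)
$\frac{R{\left(T{\left(-5,-10 \right)},h{\left(0,4 \right)} \right)} + 26682}{1497 - 22510} = \frac{\frac{1}{6} + 26682}{1497 - 22510} = \frac{\frac{1}{6} + 26682}{-21013} = \frac{160093}{6} \left(- \frac{1}{21013}\right) = - \frac{160093}{126078}$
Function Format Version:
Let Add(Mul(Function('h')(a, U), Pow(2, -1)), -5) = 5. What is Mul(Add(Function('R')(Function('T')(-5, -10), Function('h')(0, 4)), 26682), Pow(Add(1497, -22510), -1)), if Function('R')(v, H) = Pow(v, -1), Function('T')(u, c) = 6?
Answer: Rational(-160093, 126078) ≈ -1.2698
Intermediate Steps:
Function('h')(a, U) = 20 (Function('h')(a, U) = Add(10, Mul(2, 5)) = Add(10, 10) = 20)
Mul(Add(Function('R')(Function('T')(-5, -10), Function('h')(0, 4)), 26682), Pow(Add(1497, -22510), -1)) = Mul(Add(Pow(6, -1), 26682), Pow(Add(1497, -22510), -1)) = Mul(Add(Rational(1, 6), 26682), Pow(-21013, -1)) = Mul(Rational(160093, 6), Rational(-1, 21013)) = Rational(-160093, 126078)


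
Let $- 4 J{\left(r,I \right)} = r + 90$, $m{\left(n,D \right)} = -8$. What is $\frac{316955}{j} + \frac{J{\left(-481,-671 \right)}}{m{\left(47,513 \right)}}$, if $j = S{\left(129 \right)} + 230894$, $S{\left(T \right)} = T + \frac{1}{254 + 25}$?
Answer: $- \frac{11186147099}{1031286688} \approx -10.847$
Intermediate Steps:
$J{\left(r,I \right)} = - \frac{45}{2} - \frac{r}{4}$ ($J{\left(r,I \right)} = - \frac{r + 90}{4} = - \frac{90 + r}{4} = - \frac{45}{2} - \frac{r}{4}$)
$S{\left(T \right)} = \frac{1}{279} + T$ ($S{\left(T \right)} = T + \frac{1}{279} = \frac{1}{279} + T$)
$j = \frac{64455418}{279}$ ($j = \left(\frac{1}{279} + 129\right) + 230894 = \frac{35992}{279} + 230894 = \frac{64455418}{279} \approx 2.3102 \cdot 10^{5}$)
$\frac{316955}{j} + \frac{J{\left(-481,-671 \right)}}{m{\left(47,513 \right)}} = \frac{316955}{\frac{64455418}{279}} + \frac{- \frac{45}{2} - - \frac{481}{4}}{-8} = 316955 \cdot \frac{279}{64455418} + \left(- \frac{45}{2} + \frac{481}{4}\right) \left(- \frac{1}{8}\right) = \frac{88430445}{64455418} + \frac{391}{4} \left(- \frac{1}{8}\right) = \frac{88430445}{64455418} - \frac{391}{32} = - \frac{11186147099}{1031286688}$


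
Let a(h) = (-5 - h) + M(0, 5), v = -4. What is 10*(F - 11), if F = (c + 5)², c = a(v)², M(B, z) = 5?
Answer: 4300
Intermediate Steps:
a(h) = -h (a(h) = (-5 - h) + 5 = -h)
c = 16 (c = (-1*(-4))² = 4² = 16)
F = 441 (F = (16 + 5)² = 21² = 441)
10*(F - 11) = 10*(441 - 11) = 10*430 = 4300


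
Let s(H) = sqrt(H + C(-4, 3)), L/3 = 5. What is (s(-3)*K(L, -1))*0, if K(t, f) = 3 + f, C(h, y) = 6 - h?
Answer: 0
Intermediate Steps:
L = 15 (L = 3*5 = 15)
s(H) = sqrt(10 + H) (s(H) = sqrt(H + (6 - 1*(-4))) = sqrt(H + (6 + 4)) = sqrt(H + 10) = sqrt(10 + H))
(s(-3)*K(L, -1))*0 = (sqrt(10 - 3)*(3 - 1))*0 = (sqrt(7)*2)*0 = (2*sqrt(7))*0 = 0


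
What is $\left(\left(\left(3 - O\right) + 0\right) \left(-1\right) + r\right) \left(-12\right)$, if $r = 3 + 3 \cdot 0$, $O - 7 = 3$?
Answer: $-120$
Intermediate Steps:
$O = 10$ ($O = 7 + 3 = 10$)
$r = 3$ ($r = 3 + 0 = 3$)
$\left(\left(\left(3 - O\right) + 0\right) \left(-1\right) + r\right) \left(-12\right) = \left(\left(\left(3 - 10\right) + 0\right) \left(-1\right) + 3\right) \left(-12\right) = \left(\left(-7 + 0\right) \left(-1\right) + 3\right) \left(-12\right) = \left(\left(-7\right) \left(-1\right) + 3\right) \left(-12\right) = \left(7 + 3\right) \left(-12\right) = 10 \left(-12\right) = -120$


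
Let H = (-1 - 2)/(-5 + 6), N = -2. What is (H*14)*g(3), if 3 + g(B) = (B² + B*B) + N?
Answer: -546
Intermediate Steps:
g(B) = -5 + 2*B² (g(B) = -3 + ((B² + B*B) - 2) = -3 + ((B² + B²) - 2) = -3 + (2*B² - 2) = -3 + (-2 + 2*B²) = -5 + 2*B²)
H = -3 (H = -3/1 = -3*1 = -3)
(H*14)*g(3) = (-3*14)*(-5 + 2*3²) = -42*(-5 + 2*9) = -42*(-5 + 18) = -42*13 = -546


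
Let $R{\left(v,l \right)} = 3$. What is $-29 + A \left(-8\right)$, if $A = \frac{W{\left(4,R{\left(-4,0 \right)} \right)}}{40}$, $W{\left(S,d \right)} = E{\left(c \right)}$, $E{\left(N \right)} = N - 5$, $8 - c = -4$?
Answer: $- \frac{152}{5} \approx -30.4$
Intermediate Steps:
$c = 12$ ($c = 8 - -4 = 8 + 4 = 12$)
$E{\left(N \right)} = -5 + N$ ($E{\left(N \right)} = N - 5 = -5 + N$)
$W{\left(S,d \right)} = 7$ ($W{\left(S,d \right)} = -5 + 12 = 7$)
$A = \frac{7}{40} \approx 0.175$
$-29 + A \left(-8\right) = -29 + \frac{7}{40} \left(-8\right) = -29 - \frac{7}{5} = - \frac{152}{5}$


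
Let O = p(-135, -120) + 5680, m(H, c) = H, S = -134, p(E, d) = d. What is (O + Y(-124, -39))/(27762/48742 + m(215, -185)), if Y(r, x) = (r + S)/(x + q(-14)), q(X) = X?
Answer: 3593966999/139221619 ≈ 25.815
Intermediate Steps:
Y(r, x) = (-134 + r)/(-14 + x) (Y(r, x) = (r - 134)/(x - 14) = (-134 + r)/(-14 + x))
O = 5560 (O = -120 + 5680 = 5560)
(O + Y(-124, -39))/(27762/48742 + m(215, -185)) = (5560 + (-134 - 124)/(-14 - 39))/(27762/48742 + 215) = (5560 - 258/(-53))/(27762*(1/48742) + 215) = (5560 - 1/53*(-258))/(13881/24371 + 215) = (5560 + 258/53)/(5253646/24371) = (294938/53)*(24371/5253646) = 3593966999/139221619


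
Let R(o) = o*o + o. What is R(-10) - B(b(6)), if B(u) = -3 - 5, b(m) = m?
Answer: 98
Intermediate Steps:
R(o) = o + o² (R(o) = o² + o = o + o²)
B(u) = -8
R(-10) - B(b(6)) = -10*(1 - 10) - 1*(-8) = -10*(-9) + 8 = 90 + 8 = 98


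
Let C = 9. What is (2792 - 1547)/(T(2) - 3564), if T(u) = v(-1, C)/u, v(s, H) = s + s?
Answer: -249/713 ≈ -0.34923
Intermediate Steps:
v(s, H) = 2*s
T(u) = -2/u (T(u) = (2*(-1))/u = -2/u)
(2792 - 1547)/(T(2) - 3564) = (2792 - 1547)/(-2/2 - 3564) = 1245/(-2*½ - 3564) = 1245/(-1 - 3564) = 1245/(-3565) = 1245*(-1/3565) = -249/713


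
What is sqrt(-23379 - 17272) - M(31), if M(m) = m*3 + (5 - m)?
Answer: -67 + I*sqrt(40651) ≈ -67.0 + 201.62*I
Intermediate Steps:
M(m) = 5 + 2*m (M(m) = 3*m + (5 - m) = 5 + 2*m)
sqrt(-23379 - 17272) - M(31) = sqrt(-23379 - 17272) - (5 + 2*31) = sqrt(-40651) - (5 + 62) = I*sqrt(40651) - 1*67 = I*sqrt(40651) - 67 = -67 + I*sqrt(40651)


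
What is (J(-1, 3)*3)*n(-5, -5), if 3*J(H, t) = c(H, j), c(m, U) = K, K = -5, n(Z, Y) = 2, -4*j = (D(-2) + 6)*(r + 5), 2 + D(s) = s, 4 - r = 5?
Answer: -10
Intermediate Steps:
r = -1 (r = 4 - 1*5 = 4 - 5 = -1)
D(s) = -2 + s
j = -2 (j = -((-2 - 2) + 6)*(-1 + 5)/4 = -(-4 + 6)*4/4 = -4/2 = -¼*8 = -2)
c(m, U) = -5
J(H, t) = -5/3 (J(H, t) = (⅓)*(-5) = -5/3)
(J(-1, 3)*3)*n(-5, -5) = -5/3*3*2 = -5*2 = -10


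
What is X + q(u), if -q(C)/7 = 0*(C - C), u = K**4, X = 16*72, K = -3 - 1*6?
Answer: 1152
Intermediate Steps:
K = -9 (K = -3 - 6 = -9)
X = 1152
u = 6561 (u = (-9)**4 = 6561)
q(C) = 0 (q(C) = -0*(C - C) = -0*0 = -7*0 = 0)
X + q(u) = 1152 + 0 = 1152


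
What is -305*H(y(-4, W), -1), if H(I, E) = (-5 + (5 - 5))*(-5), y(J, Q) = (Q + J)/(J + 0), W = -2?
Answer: -7625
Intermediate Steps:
y(J, Q) = (J + Q)/J
H(I, E) = 25 (H(I, E) = (-5 + 0)*(-5) = -5*(-5) = 25)
-305*H(y(-4, W), -1) = -305*25 = -7625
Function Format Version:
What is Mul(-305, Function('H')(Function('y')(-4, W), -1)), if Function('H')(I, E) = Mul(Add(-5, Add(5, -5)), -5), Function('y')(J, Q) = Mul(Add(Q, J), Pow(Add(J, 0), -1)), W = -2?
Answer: -7625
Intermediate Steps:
Function('y')(J, Q) = Mul(Pow(J, -1), Add(J, Q)) (Function('y')(J, Q) = Mul(Add(J, Q), Pow(J, -1)) = Mul(Pow(J, -1), Add(J, Q)))
Function('H')(I, E) = 25 (Function('H')(I, E) = Mul(Add(-5, 0), -5) = Mul(-5, -5) = 25)
Mul(-305, Function('H')(Function('y')(-4, W), -1)) = Mul(-305, 25) = -7625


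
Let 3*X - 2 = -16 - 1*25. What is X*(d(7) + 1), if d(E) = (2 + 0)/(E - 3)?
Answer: -39/2 ≈ -19.500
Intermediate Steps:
X = -13 (X = ⅔ + (-16 - 1*25)/3 = ⅔ + (-16 - 25)/3 = ⅔ + (⅓)*(-41) = ⅔ - 41/3 = -13)
d(E) = 2/(-3 + E)
X*(d(7) + 1) = -13*(2/(-3 + 7) + 1) = -13*(2/4 + 1) = -13*(2*(¼) + 1) = -13*(½ + 1) = -13*3/2 = -39/2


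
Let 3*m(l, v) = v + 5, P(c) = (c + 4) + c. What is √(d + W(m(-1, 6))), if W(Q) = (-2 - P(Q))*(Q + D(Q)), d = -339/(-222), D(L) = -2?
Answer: I*√1019942/222 ≈ 4.5492*I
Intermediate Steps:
d = 113/74 (d = -339*(-1/222) = 113/74 ≈ 1.5270)
P(c) = 4 + 2*c (P(c) = (4 + c) + c = 4 + 2*c)
m(l, v) = 5/3 + v/3 (m(l, v) = (v + 5)/3 = (5 + v)/3 = 5/3 + v/3)
W(Q) = (-6 - 2*Q)*(-2 + Q) (W(Q) = (-2 - (4 + 2*Q))*(Q - 2) = (-2 + (-4 - 2*Q))*(-2 + Q) = (-6 - 2*Q)*(-2 + Q))
√(d + W(m(-1, 6))) = √(113/74 + (12 - 2*(5/3 + (⅓)*6) - 2*(5/3 + (⅓)*6)²)) = √(113/74 + (12 - 2*(5/3 + 2) - 2*(5/3 + 2)²)) = √(113/74 + (12 - 2*11/3 - 2*(11/3)²)) = √(113/74 + (12 - 22/3 - 2*121/9)) = √(113/74 + (12 - 22/3 - 242/9)) = √(113/74 - 200/9) = √(-13783/666) = I*√1019942/222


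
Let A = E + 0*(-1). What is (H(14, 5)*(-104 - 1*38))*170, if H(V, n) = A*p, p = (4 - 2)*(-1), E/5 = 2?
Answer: 482800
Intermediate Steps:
E = 10 (E = 5*2 = 10)
p = -2 (p = 2*(-1) = -2)
A = 10 (A = 10 + 0*(-1) = 10 + 0 = 10)
H(V, n) = -20 (H(V, n) = 10*(-2) = -20)
(H(14, 5)*(-104 - 1*38))*170 = -20*(-104 - 1*38)*170 = -20*(-104 - 38)*170 = -20*(-142)*170 = 2840*170 = 482800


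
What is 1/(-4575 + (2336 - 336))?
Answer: -1/2575 ≈ -0.00038835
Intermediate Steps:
1/(-4575 + (2336 - 336)) = 1/(-4575 + 2000) = 1/(-2575) = -1/2575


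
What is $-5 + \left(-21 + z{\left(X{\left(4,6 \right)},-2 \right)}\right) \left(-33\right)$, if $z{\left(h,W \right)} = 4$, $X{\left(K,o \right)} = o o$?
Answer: $556$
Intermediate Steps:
$X{\left(K,o \right)} = o^{2}$
$-5 + \left(-21 + z{\left(X{\left(4,6 \right)},-2 \right)}\right) \left(-33\right) = -5 + \left(-21 + 4\right) \left(-33\right) = -5 - -561 = -5 + 561 = 556$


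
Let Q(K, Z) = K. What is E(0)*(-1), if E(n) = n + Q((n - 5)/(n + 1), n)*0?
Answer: 0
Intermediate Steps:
E(n) = n (E(n) = n + ((n - 5)/(n + 1))*0 = n + ((-5 + n)/(1 + n))*0 = n + 0 = n)
E(0)*(-1) = 0*(-1) = 0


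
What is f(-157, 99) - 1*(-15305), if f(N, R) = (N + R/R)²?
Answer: 39641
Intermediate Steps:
f(N, R) = (1 + N)² (f(N, R) = (N + 1)² = (1 + N)²)
f(-157, 99) - 1*(-15305) = (1 - 157)² - 1*(-15305) = (-156)² + 15305 = 24336 + 15305 = 39641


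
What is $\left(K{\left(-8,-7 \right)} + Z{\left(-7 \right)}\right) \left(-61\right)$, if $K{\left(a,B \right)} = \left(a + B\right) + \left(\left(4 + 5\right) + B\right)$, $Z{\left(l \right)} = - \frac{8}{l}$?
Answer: $\frac{5063}{7} \approx 723.29$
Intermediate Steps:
$K{\left(a,B \right)} = 9 + a + 2 B$ ($K{\left(a,B \right)} = \left(B + a\right) + \left(9 + B\right) = 9 + a + 2 B$)
$\left(K{\left(-8,-7 \right)} + Z{\left(-7 \right)}\right) \left(-61\right) = \left(\left(9 - 8 + 2 \left(-7\right)\right) - \frac{8}{-7}\right) \left(-61\right) = \left(\left(9 - 8 - 14\right) - - \frac{8}{7}\right) \left(-61\right) = \left(-13 + \frac{8}{7}\right) \left(-61\right) = \left(- \frac{83}{7}\right) \left(-61\right) = \frac{5063}{7}$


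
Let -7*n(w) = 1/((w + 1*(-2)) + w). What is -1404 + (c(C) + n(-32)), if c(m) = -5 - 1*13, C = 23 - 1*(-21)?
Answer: -656963/462 ≈ -1422.0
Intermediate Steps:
C = 44 (C = 23 + 21 = 44)
c(m) = -18 (c(m) = -5 - 13 = -18)
n(w) = -1/(7*(-2 + 2*w)) (n(w) = -1/(7*((w + 1*(-2)) + w)) = -1/(7*((w - 2) + w)) = -1/(7*((-2 + w) + w)) = -1/(7*(-2 + 2*w)))
-1404 + (c(C) + n(-32)) = -1404 + (-18 - 1/(-14 + 14*(-32))) = -1404 + (-18 - 1/(-14 - 448)) = -1404 + (-18 - 1/(-462)) = -1404 + (-18 - 1*(-1/462)) = -1404 + (-18 + 1/462) = -1404 - 8315/462 = -656963/462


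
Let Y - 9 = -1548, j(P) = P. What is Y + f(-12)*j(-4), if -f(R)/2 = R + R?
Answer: -1731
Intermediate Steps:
f(R) = -4*R (f(R) = -2*(R + R) = -4*R)
Y = -1539 (Y = 9 - 1548 = -1539)
Y + f(-12)*j(-4) = -1539 - 4*(-12)*(-4) = -1539 + 48*(-4) = -1539 - 192 = -1731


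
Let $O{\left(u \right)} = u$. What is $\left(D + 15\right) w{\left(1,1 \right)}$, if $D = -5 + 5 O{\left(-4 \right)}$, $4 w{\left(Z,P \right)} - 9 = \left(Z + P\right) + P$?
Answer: $-30$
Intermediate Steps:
$w{\left(Z,P \right)} = \frac{9}{4} + \frac{P}{2} + \frac{Z}{4}$ ($w{\left(Z,P \right)} = \frac{9}{4} + \frac{\left(Z + P\right) + P}{4} = \frac{9}{4} + \frac{\left(P + Z\right) + P}{4} = \frac{9}{4} + \frac{Z + 2 P}{4} = \frac{9}{4} + \left(\frac{P}{2} + \frac{Z}{4}\right) = \frac{9}{4} + \frac{P}{2} + \frac{Z}{4}$)
$D = -25$ ($D = -5 + 5 \left(-4\right) = -5 - 20 = -25$)
$\left(D + 15\right) w{\left(1,1 \right)} = \left(-25 + 15\right) \left(\frac{9}{4} + \frac{1}{2} \cdot 1 + \frac{1}{4} \cdot 1\right) = - 10 \left(\frac{9}{4} + \frac{1}{2} + \frac{1}{4}\right) = \left(-10\right) 3 = -30$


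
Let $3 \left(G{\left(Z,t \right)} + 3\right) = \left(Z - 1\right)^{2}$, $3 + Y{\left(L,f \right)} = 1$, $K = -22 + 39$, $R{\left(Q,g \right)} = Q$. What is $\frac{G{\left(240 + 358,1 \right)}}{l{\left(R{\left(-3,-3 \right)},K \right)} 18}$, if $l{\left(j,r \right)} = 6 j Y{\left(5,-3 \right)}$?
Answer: $\frac{550}{3} \approx 183.33$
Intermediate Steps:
$K = 17$
$Y{\left(L,f \right)} = -2$ ($Y{\left(L,f \right)} = -3 + 1 = -2$)
$G{\left(Z,t \right)} = -3 + \frac{\left(-1 + Z\right)^{2}}{3}$ ($G{\left(Z,t \right)} = -3 + \frac{\left(Z - 1\right)^{2}}{3} = -3 + \frac{\left(-1 + Z\right)^{2}}{3}$)
$l{\left(j,r \right)} = - 12 j$ ($l{\left(j,r \right)} = 6 j \left(-2\right) = - 12 j$)
$\frac{G{\left(240 + 358,1 \right)}}{l{\left(R{\left(-3,-3 \right)},K \right)} 18} = \frac{-3 + \frac{\left(-1 + \left(240 + 358\right)\right)^{2}}{3}}{\left(-12\right) \left(-3\right) 18} = \frac{-3 + \frac{\left(-1 + 598\right)^{2}}{3}}{36 \cdot 18} = \frac{-3 + \frac{597^{2}}{3}}{648} = \left(-3 + \frac{1}{3} \cdot 356409\right) \frac{1}{648} = \left(-3 + 118803\right) \frac{1}{648} = 118800 \cdot \frac{1}{648} = \frac{550}{3}$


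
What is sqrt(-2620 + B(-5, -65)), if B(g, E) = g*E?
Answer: 3*I*sqrt(255) ≈ 47.906*I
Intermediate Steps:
B(g, E) = E*g
sqrt(-2620 + B(-5, -65)) = sqrt(-2620 - 65*(-5)) = sqrt(-2620 + 325) = sqrt(-2295) = 3*I*sqrt(255)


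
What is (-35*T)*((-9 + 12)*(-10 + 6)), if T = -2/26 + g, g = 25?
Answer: 136080/13 ≈ 10468.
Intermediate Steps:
T = 324/13 (T = -2/26 + 25 = -2*1/26 + 25 = -1/13 + 25 = 324/13 ≈ 24.923)
(-35*T)*((-9 + 12)*(-10 + 6)) = (-35*324/13)*((-9 + 12)*(-10 + 6)) = -34020*(-4)/13 = -11340/13*(-12) = 136080/13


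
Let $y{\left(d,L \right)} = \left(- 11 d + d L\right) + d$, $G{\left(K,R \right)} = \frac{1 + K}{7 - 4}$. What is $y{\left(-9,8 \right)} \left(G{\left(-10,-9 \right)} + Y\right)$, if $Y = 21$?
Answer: $324$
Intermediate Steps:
$G{\left(K,R \right)} = \frac{1}{3} + \frac{K}{3}$ ($G{\left(K,R \right)} = \frac{1 + K}{3} = \left(1 + K\right) \frac{1}{3} = \frac{1}{3} + \frac{K}{3}$)
$y{\left(d,L \right)} = - 10 d + L d$ ($y{\left(d,L \right)} = \left(- 11 d + L d\right) + d = - 10 d + L d$)
$y{\left(-9,8 \right)} \left(G{\left(-10,-9 \right)} + Y\right) = - 9 \left(-10 + 8\right) \left(\left(\frac{1}{3} + \frac{1}{3} \left(-10\right)\right) + 21\right) = \left(-9\right) \left(-2\right) \left(\left(\frac{1}{3} - \frac{10}{3}\right) + 21\right) = 18 \left(-3 + 21\right) = 18 \cdot 18 = 324$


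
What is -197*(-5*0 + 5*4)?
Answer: -3940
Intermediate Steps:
-197*(-5*0 + 5*4) = -197*(0 + 20) = -197*20 = -3940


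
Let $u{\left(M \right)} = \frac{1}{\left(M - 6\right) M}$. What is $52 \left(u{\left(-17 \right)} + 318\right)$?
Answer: $\frac{6465628}{391} \approx 16536.0$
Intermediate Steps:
$u{\left(M \right)} = \frac{1}{M \left(-6 + M\right)}$ ($u{\left(M \right)} = \frac{1}{\left(-6 + M\right) M} = \frac{1}{M \left(-6 + M\right)}$)
$52 \left(u{\left(-17 \right)} + 318\right) = 52 \left(\frac{1}{\left(-17\right) \left(-6 - 17\right)} + 318\right) = 52 \left(- \frac{1}{17 \left(-23\right)} + 318\right) = 52 \left(\left(- \frac{1}{17}\right) \left(- \frac{1}{23}\right) + 318\right) = 52 \left(\frac{1}{391} + 318\right) = 52 \cdot \frac{124339}{391} = \frac{6465628}{391}$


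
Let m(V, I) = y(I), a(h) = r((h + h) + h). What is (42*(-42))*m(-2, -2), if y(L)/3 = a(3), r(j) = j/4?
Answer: -11907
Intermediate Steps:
r(j) = j/4 (r(j) = j*(¼) = j/4)
a(h) = 3*h/4 (a(h) = ((h + h) + h)/4 = (2*h + h)/4 = (3*h)/4 = 3*h/4)
y(L) = 27/4 (y(L) = 3*((¾)*3) = 3*(9/4) = 27/4)
m(V, I) = 27/4
(42*(-42))*m(-2, -2) = (42*(-42))*(27/4) = -1764*27/4 = -11907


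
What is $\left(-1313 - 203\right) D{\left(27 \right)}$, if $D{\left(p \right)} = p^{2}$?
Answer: $-1105164$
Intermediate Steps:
$\left(-1313 - 203\right) D{\left(27 \right)} = \left(-1313 - 203\right) 27^{2} = \left(-1516\right) 729 = -1105164$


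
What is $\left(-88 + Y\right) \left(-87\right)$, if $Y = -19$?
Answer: $9309$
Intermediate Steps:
$\left(-88 + Y\right) \left(-87\right) = \left(-88 - 19\right) \left(-87\right) = \left(-107\right) \left(-87\right) = 9309$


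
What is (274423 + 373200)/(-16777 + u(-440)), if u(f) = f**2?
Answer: 647623/176823 ≈ 3.6625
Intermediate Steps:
(274423 + 373200)/(-16777 + u(-440)) = (274423 + 373200)/(-16777 + (-440)**2) = 647623/(-16777 + 193600) = 647623/176823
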